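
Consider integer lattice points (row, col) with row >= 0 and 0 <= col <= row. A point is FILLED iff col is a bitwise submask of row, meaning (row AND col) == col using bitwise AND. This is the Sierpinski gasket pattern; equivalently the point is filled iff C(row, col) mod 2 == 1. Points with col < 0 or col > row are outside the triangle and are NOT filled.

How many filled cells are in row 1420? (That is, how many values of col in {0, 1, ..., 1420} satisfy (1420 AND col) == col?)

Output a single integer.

1420 in binary = 10110001100
popcount(1420) = number of 1-bits in 10110001100 = 5
A col c satisfies (1420 AND c) == c iff every set bit of c is also set in 1420; each of the 5 set bits of 1420 can independently be on or off in c.
count = 2^5 = 32

Answer: 32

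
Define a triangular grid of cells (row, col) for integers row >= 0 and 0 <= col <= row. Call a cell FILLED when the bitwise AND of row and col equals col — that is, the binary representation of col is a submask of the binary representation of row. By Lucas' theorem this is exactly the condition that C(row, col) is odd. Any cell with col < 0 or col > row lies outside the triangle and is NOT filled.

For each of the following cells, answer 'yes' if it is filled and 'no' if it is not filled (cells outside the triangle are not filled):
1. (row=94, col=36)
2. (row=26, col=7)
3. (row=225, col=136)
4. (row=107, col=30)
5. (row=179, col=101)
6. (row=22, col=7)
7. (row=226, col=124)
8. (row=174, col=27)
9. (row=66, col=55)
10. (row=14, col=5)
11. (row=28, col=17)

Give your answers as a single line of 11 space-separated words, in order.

(94,36): row=0b1011110, col=0b100100, row AND col = 0b100 = 4; 4 != 36 -> empty
(26,7): row=0b11010, col=0b111, row AND col = 0b10 = 2; 2 != 7 -> empty
(225,136): row=0b11100001, col=0b10001000, row AND col = 0b10000000 = 128; 128 != 136 -> empty
(107,30): row=0b1101011, col=0b11110, row AND col = 0b1010 = 10; 10 != 30 -> empty
(179,101): row=0b10110011, col=0b1100101, row AND col = 0b100001 = 33; 33 != 101 -> empty
(22,7): row=0b10110, col=0b111, row AND col = 0b110 = 6; 6 != 7 -> empty
(226,124): row=0b11100010, col=0b1111100, row AND col = 0b1100000 = 96; 96 != 124 -> empty
(174,27): row=0b10101110, col=0b11011, row AND col = 0b1010 = 10; 10 != 27 -> empty
(66,55): row=0b1000010, col=0b110111, row AND col = 0b10 = 2; 2 != 55 -> empty
(14,5): row=0b1110, col=0b101, row AND col = 0b100 = 4; 4 != 5 -> empty
(28,17): row=0b11100, col=0b10001, row AND col = 0b10000 = 16; 16 != 17 -> empty

Answer: no no no no no no no no no no no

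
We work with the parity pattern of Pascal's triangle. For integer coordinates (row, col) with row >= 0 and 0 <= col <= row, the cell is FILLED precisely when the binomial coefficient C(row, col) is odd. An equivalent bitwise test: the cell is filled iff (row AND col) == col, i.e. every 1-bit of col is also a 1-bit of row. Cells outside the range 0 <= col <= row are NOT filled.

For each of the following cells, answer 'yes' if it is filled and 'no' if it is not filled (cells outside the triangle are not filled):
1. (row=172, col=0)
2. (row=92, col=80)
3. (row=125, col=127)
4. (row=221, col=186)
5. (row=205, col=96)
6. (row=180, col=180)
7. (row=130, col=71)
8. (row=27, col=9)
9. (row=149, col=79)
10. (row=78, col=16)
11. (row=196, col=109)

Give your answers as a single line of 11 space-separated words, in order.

(172,0): row=0b10101100, col=0b0, row AND col = 0b0 = 0; 0 == 0 -> filled
(92,80): row=0b1011100, col=0b1010000, row AND col = 0b1010000 = 80; 80 == 80 -> filled
(125,127): col outside [0, 125] -> not filled
(221,186): row=0b11011101, col=0b10111010, row AND col = 0b10011000 = 152; 152 != 186 -> empty
(205,96): row=0b11001101, col=0b1100000, row AND col = 0b1000000 = 64; 64 != 96 -> empty
(180,180): row=0b10110100, col=0b10110100, row AND col = 0b10110100 = 180; 180 == 180 -> filled
(130,71): row=0b10000010, col=0b1000111, row AND col = 0b10 = 2; 2 != 71 -> empty
(27,9): row=0b11011, col=0b1001, row AND col = 0b1001 = 9; 9 == 9 -> filled
(149,79): row=0b10010101, col=0b1001111, row AND col = 0b101 = 5; 5 != 79 -> empty
(78,16): row=0b1001110, col=0b10000, row AND col = 0b0 = 0; 0 != 16 -> empty
(196,109): row=0b11000100, col=0b1101101, row AND col = 0b1000100 = 68; 68 != 109 -> empty

Answer: yes yes no no no yes no yes no no no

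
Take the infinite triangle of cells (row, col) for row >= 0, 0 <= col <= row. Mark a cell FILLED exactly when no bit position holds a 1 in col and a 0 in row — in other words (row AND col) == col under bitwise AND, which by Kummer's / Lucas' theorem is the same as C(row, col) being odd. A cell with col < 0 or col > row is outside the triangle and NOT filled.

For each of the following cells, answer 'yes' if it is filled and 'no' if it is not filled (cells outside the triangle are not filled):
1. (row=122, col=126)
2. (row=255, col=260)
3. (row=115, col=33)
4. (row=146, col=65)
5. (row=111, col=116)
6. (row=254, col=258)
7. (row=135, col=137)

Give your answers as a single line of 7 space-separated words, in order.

Answer: no no yes no no no no

Derivation:
(122,126): col outside [0, 122] -> not filled
(255,260): col outside [0, 255] -> not filled
(115,33): row=0b1110011, col=0b100001, row AND col = 0b100001 = 33; 33 == 33 -> filled
(146,65): row=0b10010010, col=0b1000001, row AND col = 0b0 = 0; 0 != 65 -> empty
(111,116): col outside [0, 111] -> not filled
(254,258): col outside [0, 254] -> not filled
(135,137): col outside [0, 135] -> not filled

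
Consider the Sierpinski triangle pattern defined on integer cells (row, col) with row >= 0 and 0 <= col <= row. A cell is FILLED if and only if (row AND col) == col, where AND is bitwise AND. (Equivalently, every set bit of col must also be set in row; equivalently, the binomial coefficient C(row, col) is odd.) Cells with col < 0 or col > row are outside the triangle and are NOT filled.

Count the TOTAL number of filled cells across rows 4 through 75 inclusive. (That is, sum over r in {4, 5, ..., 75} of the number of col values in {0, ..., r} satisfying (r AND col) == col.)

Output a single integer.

Answer: 810

Derivation:
r4=100 pc1: +2 =2
r5=101 pc2: +4 =6
r6=110 pc2: +4 =10
r7=111 pc3: +8 =18
r8=1000 pc1: +2 =20
r9=1001 pc2: +4 =24
r10=1010 pc2: +4 =28
r11=1011 pc3: +8 =36
r12=1100 pc2: +4 =40
r13=1101 pc3: +8 =48
r14=1110 pc3: +8 =56
r15=1111 pc4: +16 =72
r16=10000 pc1: +2 =74
r17=10001 pc2: +4 =78
r18=10010 pc2: +4 =82
r19=10011 pc3: +8 =90
r20=10100 pc2: +4 =94
r21=10101 pc3: +8 =102
r22=10110 pc3: +8 =110
r23=10111 pc4: +16 =126
r24=11000 pc2: +4 =130
r25=11001 pc3: +8 =138
r26=11010 pc3: +8 =146
r27=11011 pc4: +16 =162
r28=11100 pc3: +8 =170
r29=11101 pc4: +16 =186
r30=11110 pc4: +16 =202
r31=11111 pc5: +32 =234
r32=100000 pc1: +2 =236
r33=100001 pc2: +4 =240
r34=100010 pc2: +4 =244
r35=100011 pc3: +8 =252
r36=100100 pc2: +4 =256
r37=100101 pc3: +8 =264
r38=100110 pc3: +8 =272
r39=100111 pc4: +16 =288
r40=101000 pc2: +4 =292
r41=101001 pc3: +8 =300
r42=101010 pc3: +8 =308
r43=101011 pc4: +16 =324
r44=101100 pc3: +8 =332
r45=101101 pc4: +16 =348
r46=101110 pc4: +16 =364
r47=101111 pc5: +32 =396
r48=110000 pc2: +4 =400
r49=110001 pc3: +8 =408
r50=110010 pc3: +8 =416
r51=110011 pc4: +16 =432
r52=110100 pc3: +8 =440
r53=110101 pc4: +16 =456
r54=110110 pc4: +16 =472
r55=110111 pc5: +32 =504
r56=111000 pc3: +8 =512
r57=111001 pc4: +16 =528
r58=111010 pc4: +16 =544
r59=111011 pc5: +32 =576
r60=111100 pc4: +16 =592
r61=111101 pc5: +32 =624
r62=111110 pc5: +32 =656
r63=111111 pc6: +64 =720
r64=1000000 pc1: +2 =722
r65=1000001 pc2: +4 =726
r66=1000010 pc2: +4 =730
r67=1000011 pc3: +8 =738
r68=1000100 pc2: +4 =742
r69=1000101 pc3: +8 =750
r70=1000110 pc3: +8 =758
r71=1000111 pc4: +16 =774
r72=1001000 pc2: +4 =778
r73=1001001 pc3: +8 =786
r74=1001010 pc3: +8 =794
r75=1001011 pc4: +16 =810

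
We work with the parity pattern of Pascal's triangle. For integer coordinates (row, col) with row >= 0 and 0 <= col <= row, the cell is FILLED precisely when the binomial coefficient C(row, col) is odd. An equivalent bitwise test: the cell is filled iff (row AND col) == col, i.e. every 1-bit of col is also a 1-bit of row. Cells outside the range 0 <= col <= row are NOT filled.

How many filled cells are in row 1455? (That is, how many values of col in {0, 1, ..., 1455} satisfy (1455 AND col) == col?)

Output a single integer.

1455 in binary = 10110101111
popcount(1455) = number of 1-bits in 10110101111 = 8
A col c satisfies (1455 AND c) == c iff every set bit of c is also set in 1455; each of the 8 set bits of 1455 can independently be on or off in c.
count = 2^8 = 256

Answer: 256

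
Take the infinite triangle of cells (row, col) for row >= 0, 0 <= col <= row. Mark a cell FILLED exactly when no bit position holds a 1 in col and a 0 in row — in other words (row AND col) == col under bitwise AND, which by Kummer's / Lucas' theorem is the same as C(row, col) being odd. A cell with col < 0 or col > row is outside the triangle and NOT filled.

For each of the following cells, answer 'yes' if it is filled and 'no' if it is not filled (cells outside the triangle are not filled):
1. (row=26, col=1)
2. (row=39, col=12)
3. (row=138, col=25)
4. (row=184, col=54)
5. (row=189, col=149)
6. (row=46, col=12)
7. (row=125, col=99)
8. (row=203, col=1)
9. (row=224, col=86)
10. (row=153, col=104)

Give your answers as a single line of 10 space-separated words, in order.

Answer: no no no no yes yes no yes no no

Derivation:
(26,1): row=0b11010, col=0b1, row AND col = 0b0 = 0; 0 != 1 -> empty
(39,12): row=0b100111, col=0b1100, row AND col = 0b100 = 4; 4 != 12 -> empty
(138,25): row=0b10001010, col=0b11001, row AND col = 0b1000 = 8; 8 != 25 -> empty
(184,54): row=0b10111000, col=0b110110, row AND col = 0b110000 = 48; 48 != 54 -> empty
(189,149): row=0b10111101, col=0b10010101, row AND col = 0b10010101 = 149; 149 == 149 -> filled
(46,12): row=0b101110, col=0b1100, row AND col = 0b1100 = 12; 12 == 12 -> filled
(125,99): row=0b1111101, col=0b1100011, row AND col = 0b1100001 = 97; 97 != 99 -> empty
(203,1): row=0b11001011, col=0b1, row AND col = 0b1 = 1; 1 == 1 -> filled
(224,86): row=0b11100000, col=0b1010110, row AND col = 0b1000000 = 64; 64 != 86 -> empty
(153,104): row=0b10011001, col=0b1101000, row AND col = 0b1000 = 8; 8 != 104 -> empty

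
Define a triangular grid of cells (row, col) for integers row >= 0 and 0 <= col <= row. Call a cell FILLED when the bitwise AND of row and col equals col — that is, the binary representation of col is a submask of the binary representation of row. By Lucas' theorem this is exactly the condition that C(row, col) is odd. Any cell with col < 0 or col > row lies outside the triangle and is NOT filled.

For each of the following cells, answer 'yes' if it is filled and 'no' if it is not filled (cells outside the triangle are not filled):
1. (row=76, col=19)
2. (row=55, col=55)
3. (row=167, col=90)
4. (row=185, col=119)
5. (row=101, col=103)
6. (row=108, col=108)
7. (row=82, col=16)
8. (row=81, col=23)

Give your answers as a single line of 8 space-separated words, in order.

Answer: no yes no no no yes yes no

Derivation:
(76,19): row=0b1001100, col=0b10011, row AND col = 0b0 = 0; 0 != 19 -> empty
(55,55): row=0b110111, col=0b110111, row AND col = 0b110111 = 55; 55 == 55 -> filled
(167,90): row=0b10100111, col=0b1011010, row AND col = 0b10 = 2; 2 != 90 -> empty
(185,119): row=0b10111001, col=0b1110111, row AND col = 0b110001 = 49; 49 != 119 -> empty
(101,103): col outside [0, 101] -> not filled
(108,108): row=0b1101100, col=0b1101100, row AND col = 0b1101100 = 108; 108 == 108 -> filled
(82,16): row=0b1010010, col=0b10000, row AND col = 0b10000 = 16; 16 == 16 -> filled
(81,23): row=0b1010001, col=0b10111, row AND col = 0b10001 = 17; 17 != 23 -> empty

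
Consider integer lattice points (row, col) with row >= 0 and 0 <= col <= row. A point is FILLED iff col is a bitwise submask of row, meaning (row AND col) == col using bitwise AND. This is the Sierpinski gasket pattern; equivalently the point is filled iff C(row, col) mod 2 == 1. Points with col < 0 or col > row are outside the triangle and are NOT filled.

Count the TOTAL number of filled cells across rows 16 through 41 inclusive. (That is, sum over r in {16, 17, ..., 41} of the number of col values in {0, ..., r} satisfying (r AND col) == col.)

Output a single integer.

r16=10000 pc1: +2 =2
r17=10001 pc2: +4 =6
r18=10010 pc2: +4 =10
r19=10011 pc3: +8 =18
r20=10100 pc2: +4 =22
r21=10101 pc3: +8 =30
r22=10110 pc3: +8 =38
r23=10111 pc4: +16 =54
r24=11000 pc2: +4 =58
r25=11001 pc3: +8 =66
r26=11010 pc3: +8 =74
r27=11011 pc4: +16 =90
r28=11100 pc3: +8 =98
r29=11101 pc4: +16 =114
r30=11110 pc4: +16 =130
r31=11111 pc5: +32 =162
r32=100000 pc1: +2 =164
r33=100001 pc2: +4 =168
r34=100010 pc2: +4 =172
r35=100011 pc3: +8 =180
r36=100100 pc2: +4 =184
r37=100101 pc3: +8 =192
r38=100110 pc3: +8 =200
r39=100111 pc4: +16 =216
r40=101000 pc2: +4 =220
r41=101001 pc3: +8 =228

Answer: 228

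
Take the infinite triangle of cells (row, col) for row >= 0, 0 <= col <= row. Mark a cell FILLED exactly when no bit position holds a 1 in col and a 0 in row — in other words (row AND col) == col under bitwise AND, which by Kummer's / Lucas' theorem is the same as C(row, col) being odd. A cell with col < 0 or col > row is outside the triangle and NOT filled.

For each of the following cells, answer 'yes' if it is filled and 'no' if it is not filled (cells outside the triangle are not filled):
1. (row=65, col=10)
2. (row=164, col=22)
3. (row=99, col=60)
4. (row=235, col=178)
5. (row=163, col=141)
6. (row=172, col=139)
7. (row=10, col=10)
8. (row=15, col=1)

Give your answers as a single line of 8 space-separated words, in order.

Answer: no no no no no no yes yes

Derivation:
(65,10): row=0b1000001, col=0b1010, row AND col = 0b0 = 0; 0 != 10 -> empty
(164,22): row=0b10100100, col=0b10110, row AND col = 0b100 = 4; 4 != 22 -> empty
(99,60): row=0b1100011, col=0b111100, row AND col = 0b100000 = 32; 32 != 60 -> empty
(235,178): row=0b11101011, col=0b10110010, row AND col = 0b10100010 = 162; 162 != 178 -> empty
(163,141): row=0b10100011, col=0b10001101, row AND col = 0b10000001 = 129; 129 != 141 -> empty
(172,139): row=0b10101100, col=0b10001011, row AND col = 0b10001000 = 136; 136 != 139 -> empty
(10,10): row=0b1010, col=0b1010, row AND col = 0b1010 = 10; 10 == 10 -> filled
(15,1): row=0b1111, col=0b1, row AND col = 0b1 = 1; 1 == 1 -> filled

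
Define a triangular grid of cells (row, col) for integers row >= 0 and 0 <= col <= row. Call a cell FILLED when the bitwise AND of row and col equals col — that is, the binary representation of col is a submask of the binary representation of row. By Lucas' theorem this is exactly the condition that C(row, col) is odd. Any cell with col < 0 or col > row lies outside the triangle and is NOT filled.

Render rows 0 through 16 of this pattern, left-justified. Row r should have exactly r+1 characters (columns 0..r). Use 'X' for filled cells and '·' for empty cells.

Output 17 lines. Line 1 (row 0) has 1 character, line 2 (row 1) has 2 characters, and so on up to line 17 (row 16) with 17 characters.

r0=0: X
r1=1: XX
r2=10: X·X
r3=11: XXXX
r4=100: X···X
r5=101: XX··XX
r6=110: X·X·X·X
r7=111: XXXXXXXX
r8=1000: X·······X
r9=1001: XX······XX
r10=1010: X·X·····X·X
r11=1011: XXXX····XXXX
r12=1100: X···X···X···X
r13=1101: XX··XX··XX··XX
r14=1110: X·X·X·X·X·X·X·X
r15=1111: XXXXXXXXXXXXXXXX
r16=10000: X···············X

Answer: X
XX
X·X
XXXX
X···X
XX··XX
X·X·X·X
XXXXXXXX
X·······X
XX······XX
X·X·····X·X
XXXX····XXXX
X···X···X···X
XX··XX··XX··XX
X·X·X·X·X·X·X·X
XXXXXXXXXXXXXXXX
X···············X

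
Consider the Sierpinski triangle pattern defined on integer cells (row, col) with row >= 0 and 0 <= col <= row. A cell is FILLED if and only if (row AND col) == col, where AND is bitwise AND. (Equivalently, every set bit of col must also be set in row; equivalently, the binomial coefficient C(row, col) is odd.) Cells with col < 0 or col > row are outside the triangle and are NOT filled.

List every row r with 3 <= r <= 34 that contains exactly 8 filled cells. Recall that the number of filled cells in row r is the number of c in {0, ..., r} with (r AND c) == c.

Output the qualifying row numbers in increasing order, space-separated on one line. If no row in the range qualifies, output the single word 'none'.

Row r has 2^popcount(r) filled cells, so we need popcount(r) = log2(8) = 3.
Scan r = 3..34 and keep those with exactly 3 one-bits:
r=3=11 popcount=2 -> skip
r=4=100 popcount=1 -> skip
r=5=101 popcount=2 -> skip
r=6=110 popcount=2 -> skip
r=7=111 popcount=3 -> KEEP
r=8=1000 popcount=1 -> skip
r=9=1001 popcount=2 -> skip
r=10=1010 popcount=2 -> skip
r=11=1011 popcount=3 -> KEEP
r=12=1100 popcount=2 -> skip
r=13=1101 popcount=3 -> KEEP
r=14=1110 popcount=3 -> KEEP
r=15=1111 popcount=4 -> skip
r=16=10000 popcount=1 -> skip
r=17=10001 popcount=2 -> skip
r=18=10010 popcount=2 -> skip
r=19=10011 popcount=3 -> KEEP
r=20=10100 popcount=2 -> skip
r=21=10101 popcount=3 -> KEEP
r=22=10110 popcount=3 -> KEEP
r=23=10111 popcount=4 -> skip
r=24=11000 popcount=2 -> skip
r=25=11001 popcount=3 -> KEEP
r=26=11010 popcount=3 -> KEEP
r=27=11011 popcount=4 -> skip
r=28=11100 popcount=3 -> KEEP
r=29=11101 popcount=4 -> skip
r=30=11110 popcount=4 -> skip
r=31=11111 popcount=5 -> skip
r=32=100000 popcount=1 -> skip
r=33=100001 popcount=2 -> skip
r=34=100010 popcount=2 -> skip
Kept rows: 7 11 13 14 19 21 22 25 26 28

Answer: 7 11 13 14 19 21 22 25 26 28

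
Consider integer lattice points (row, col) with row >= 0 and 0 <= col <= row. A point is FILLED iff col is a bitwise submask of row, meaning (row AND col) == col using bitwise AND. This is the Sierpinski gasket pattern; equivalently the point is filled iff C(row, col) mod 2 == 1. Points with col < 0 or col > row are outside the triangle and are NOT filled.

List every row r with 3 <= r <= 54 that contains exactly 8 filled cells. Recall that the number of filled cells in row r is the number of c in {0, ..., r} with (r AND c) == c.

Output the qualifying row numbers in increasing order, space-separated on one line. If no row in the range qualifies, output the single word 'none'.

Row r has 2^popcount(r) filled cells, so we need popcount(r) = log2(8) = 3.
Scan r = 3..54 and keep those with exactly 3 one-bits:
r=3=11 popcount=2 -> skip
r=4=100 popcount=1 -> skip
r=5=101 popcount=2 -> skip
r=6=110 popcount=2 -> skip
r=7=111 popcount=3 -> KEEP
r=8=1000 popcount=1 -> skip
r=9=1001 popcount=2 -> skip
r=10=1010 popcount=2 -> skip
r=11=1011 popcount=3 -> KEEP
r=12=1100 popcount=2 -> skip
r=13=1101 popcount=3 -> KEEP
r=14=1110 popcount=3 -> KEEP
r=15=1111 popcount=4 -> skip
r=16=10000 popcount=1 -> skip
r=17=10001 popcount=2 -> skip
r=18=10010 popcount=2 -> skip
r=19=10011 popcount=3 -> KEEP
r=20=10100 popcount=2 -> skip
r=21=10101 popcount=3 -> KEEP
r=22=10110 popcount=3 -> KEEP
r=23=10111 popcount=4 -> skip
r=24=11000 popcount=2 -> skip
r=25=11001 popcount=3 -> KEEP
r=26=11010 popcount=3 -> KEEP
r=27=11011 popcount=4 -> skip
r=28=11100 popcount=3 -> KEEP
r=29=11101 popcount=4 -> skip
r=30=11110 popcount=4 -> skip
r=31=11111 popcount=5 -> skip
r=32=100000 popcount=1 -> skip
r=33=100001 popcount=2 -> skip
r=34=100010 popcount=2 -> skip
r=35=100011 popcount=3 -> KEEP
r=36=100100 popcount=2 -> skip
r=37=100101 popcount=3 -> KEEP
r=38=100110 popcount=3 -> KEEP
r=39=100111 popcount=4 -> skip
r=40=101000 popcount=2 -> skip
r=41=101001 popcount=3 -> KEEP
r=42=101010 popcount=3 -> KEEP
r=43=101011 popcount=4 -> skip
r=44=101100 popcount=3 -> KEEP
r=45=101101 popcount=4 -> skip
r=46=101110 popcount=4 -> skip
r=47=101111 popcount=5 -> skip
r=48=110000 popcount=2 -> skip
r=49=110001 popcount=3 -> KEEP
r=50=110010 popcount=3 -> KEEP
r=51=110011 popcount=4 -> skip
r=52=110100 popcount=3 -> KEEP
r=53=110101 popcount=4 -> skip
r=54=110110 popcount=4 -> skip
Kept rows: 7 11 13 14 19 21 22 25 26 28 35 37 38 41 42 44 49 50 52

Answer: 7 11 13 14 19 21 22 25 26 28 35 37 38 41 42 44 49 50 52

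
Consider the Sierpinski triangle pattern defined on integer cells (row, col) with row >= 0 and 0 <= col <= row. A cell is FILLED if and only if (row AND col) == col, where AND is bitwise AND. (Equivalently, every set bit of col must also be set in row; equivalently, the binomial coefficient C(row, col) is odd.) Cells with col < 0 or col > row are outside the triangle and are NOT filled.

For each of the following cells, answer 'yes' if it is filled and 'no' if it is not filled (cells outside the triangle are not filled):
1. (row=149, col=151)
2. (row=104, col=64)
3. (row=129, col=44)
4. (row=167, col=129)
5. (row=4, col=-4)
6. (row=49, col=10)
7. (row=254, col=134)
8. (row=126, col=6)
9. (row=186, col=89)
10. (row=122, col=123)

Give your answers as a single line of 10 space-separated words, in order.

Answer: no yes no yes no no yes yes no no

Derivation:
(149,151): col outside [0, 149] -> not filled
(104,64): row=0b1101000, col=0b1000000, row AND col = 0b1000000 = 64; 64 == 64 -> filled
(129,44): row=0b10000001, col=0b101100, row AND col = 0b0 = 0; 0 != 44 -> empty
(167,129): row=0b10100111, col=0b10000001, row AND col = 0b10000001 = 129; 129 == 129 -> filled
(4,-4): col outside [0, 4] -> not filled
(49,10): row=0b110001, col=0b1010, row AND col = 0b0 = 0; 0 != 10 -> empty
(254,134): row=0b11111110, col=0b10000110, row AND col = 0b10000110 = 134; 134 == 134 -> filled
(126,6): row=0b1111110, col=0b110, row AND col = 0b110 = 6; 6 == 6 -> filled
(186,89): row=0b10111010, col=0b1011001, row AND col = 0b11000 = 24; 24 != 89 -> empty
(122,123): col outside [0, 122] -> not filled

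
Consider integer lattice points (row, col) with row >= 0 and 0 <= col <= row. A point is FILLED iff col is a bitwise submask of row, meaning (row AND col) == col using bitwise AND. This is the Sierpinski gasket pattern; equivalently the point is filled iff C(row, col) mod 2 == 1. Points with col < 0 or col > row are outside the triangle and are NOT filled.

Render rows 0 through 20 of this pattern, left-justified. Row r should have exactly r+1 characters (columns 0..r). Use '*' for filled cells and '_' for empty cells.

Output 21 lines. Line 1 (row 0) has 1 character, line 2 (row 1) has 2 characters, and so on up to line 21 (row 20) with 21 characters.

r0=0: *
r1=1: **
r2=10: *_*
r3=11: ****
r4=100: *___*
r5=101: **__**
r6=110: *_*_*_*
r7=111: ********
r8=1000: *_______*
r9=1001: **______**
r10=1010: *_*_____*_*
r11=1011: ****____****
r12=1100: *___*___*___*
r13=1101: **__**__**__**
r14=1110: *_*_*_*_*_*_*_*
r15=1111: ****************
r16=10000: *_______________*
r17=10001: **______________**
r18=10010: *_*_____________*_*
r19=10011: ****____________****
r20=10100: *___*___________*___*

Answer: *
**
*_*
****
*___*
**__**
*_*_*_*
********
*_______*
**______**
*_*_____*_*
****____****
*___*___*___*
**__**__**__**
*_*_*_*_*_*_*_*
****************
*_______________*
**______________**
*_*_____________*_*
****____________****
*___*___________*___*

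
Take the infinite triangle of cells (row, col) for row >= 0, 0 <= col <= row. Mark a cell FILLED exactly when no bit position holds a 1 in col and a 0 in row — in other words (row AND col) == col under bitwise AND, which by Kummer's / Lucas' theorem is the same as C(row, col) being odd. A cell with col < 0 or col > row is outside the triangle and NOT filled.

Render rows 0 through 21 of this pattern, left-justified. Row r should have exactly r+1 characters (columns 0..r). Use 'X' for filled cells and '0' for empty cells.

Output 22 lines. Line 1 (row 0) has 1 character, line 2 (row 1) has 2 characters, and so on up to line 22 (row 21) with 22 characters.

Answer: X
XX
X0X
XXXX
X000X
XX00XX
X0X0X0X
XXXXXXXX
X0000000X
XX000000XX
X0X00000X0X
XXXX0000XXXX
X000X000X000X
XX00XX00XX00XX
X0X0X0X0X0X0X0X
XXXXXXXXXXXXXXXX
X000000000000000X
XX00000000000000XX
X0X0000000000000X0X
XXXX000000000000XXXX
X000X00000000000X000X
XX00XX0000000000XX00XX

Derivation:
r0=0: X
r1=1: XX
r2=10: X0X
r3=11: XXXX
r4=100: X000X
r5=101: XX00XX
r6=110: X0X0X0X
r7=111: XXXXXXXX
r8=1000: X0000000X
r9=1001: XX000000XX
r10=1010: X0X00000X0X
r11=1011: XXXX0000XXXX
r12=1100: X000X000X000X
r13=1101: XX00XX00XX00XX
r14=1110: X0X0X0X0X0X0X0X
r15=1111: XXXXXXXXXXXXXXXX
r16=10000: X000000000000000X
r17=10001: XX00000000000000XX
r18=10010: X0X0000000000000X0X
r19=10011: XXXX000000000000XXXX
r20=10100: X000X00000000000X000X
r21=10101: XX00XX0000000000XX00XX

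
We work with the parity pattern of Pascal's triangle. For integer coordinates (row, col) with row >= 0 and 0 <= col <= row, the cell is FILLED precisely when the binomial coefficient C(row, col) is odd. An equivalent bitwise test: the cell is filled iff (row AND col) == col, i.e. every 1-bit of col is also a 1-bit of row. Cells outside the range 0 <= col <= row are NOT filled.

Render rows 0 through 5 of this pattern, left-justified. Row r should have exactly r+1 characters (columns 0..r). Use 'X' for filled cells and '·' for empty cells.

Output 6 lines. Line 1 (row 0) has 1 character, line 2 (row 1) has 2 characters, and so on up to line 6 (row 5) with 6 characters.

Answer: X
XX
X·X
XXXX
X···X
XX··XX

Derivation:
r0=0: X
r1=1: XX
r2=10: X·X
r3=11: XXXX
r4=100: X···X
r5=101: XX··XX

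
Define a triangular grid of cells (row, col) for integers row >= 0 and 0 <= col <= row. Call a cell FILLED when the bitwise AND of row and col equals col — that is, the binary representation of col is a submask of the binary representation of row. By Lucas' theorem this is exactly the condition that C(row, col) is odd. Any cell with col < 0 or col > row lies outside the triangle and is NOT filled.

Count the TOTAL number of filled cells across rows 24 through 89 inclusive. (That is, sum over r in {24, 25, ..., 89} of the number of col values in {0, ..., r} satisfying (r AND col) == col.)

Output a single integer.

Answer: 888

Derivation:
r24=11000 pc2: +4 =4
r25=11001 pc3: +8 =12
r26=11010 pc3: +8 =20
r27=11011 pc4: +16 =36
r28=11100 pc3: +8 =44
r29=11101 pc4: +16 =60
r30=11110 pc4: +16 =76
r31=11111 pc5: +32 =108
r32=100000 pc1: +2 =110
r33=100001 pc2: +4 =114
r34=100010 pc2: +4 =118
r35=100011 pc3: +8 =126
r36=100100 pc2: +4 =130
r37=100101 pc3: +8 =138
r38=100110 pc3: +8 =146
r39=100111 pc4: +16 =162
r40=101000 pc2: +4 =166
r41=101001 pc3: +8 =174
r42=101010 pc3: +8 =182
r43=101011 pc4: +16 =198
r44=101100 pc3: +8 =206
r45=101101 pc4: +16 =222
r46=101110 pc4: +16 =238
r47=101111 pc5: +32 =270
r48=110000 pc2: +4 =274
r49=110001 pc3: +8 =282
r50=110010 pc3: +8 =290
r51=110011 pc4: +16 =306
r52=110100 pc3: +8 =314
r53=110101 pc4: +16 =330
r54=110110 pc4: +16 =346
r55=110111 pc5: +32 =378
r56=111000 pc3: +8 =386
r57=111001 pc4: +16 =402
r58=111010 pc4: +16 =418
r59=111011 pc5: +32 =450
r60=111100 pc4: +16 =466
r61=111101 pc5: +32 =498
r62=111110 pc5: +32 =530
r63=111111 pc6: +64 =594
r64=1000000 pc1: +2 =596
r65=1000001 pc2: +4 =600
r66=1000010 pc2: +4 =604
r67=1000011 pc3: +8 =612
r68=1000100 pc2: +4 =616
r69=1000101 pc3: +8 =624
r70=1000110 pc3: +8 =632
r71=1000111 pc4: +16 =648
r72=1001000 pc2: +4 =652
r73=1001001 pc3: +8 =660
r74=1001010 pc3: +8 =668
r75=1001011 pc4: +16 =684
r76=1001100 pc3: +8 =692
r77=1001101 pc4: +16 =708
r78=1001110 pc4: +16 =724
r79=1001111 pc5: +32 =756
r80=1010000 pc2: +4 =760
r81=1010001 pc3: +8 =768
r82=1010010 pc3: +8 =776
r83=1010011 pc4: +16 =792
r84=1010100 pc3: +8 =800
r85=1010101 pc4: +16 =816
r86=1010110 pc4: +16 =832
r87=1010111 pc5: +32 =864
r88=1011000 pc3: +8 =872
r89=1011001 pc4: +16 =888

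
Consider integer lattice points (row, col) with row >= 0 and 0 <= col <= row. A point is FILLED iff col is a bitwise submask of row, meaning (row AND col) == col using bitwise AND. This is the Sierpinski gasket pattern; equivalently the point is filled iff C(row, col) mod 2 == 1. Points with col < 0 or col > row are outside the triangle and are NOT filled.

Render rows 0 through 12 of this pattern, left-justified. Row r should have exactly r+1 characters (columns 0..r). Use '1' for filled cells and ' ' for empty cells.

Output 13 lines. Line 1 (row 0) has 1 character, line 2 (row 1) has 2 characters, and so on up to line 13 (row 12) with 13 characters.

r0=0: 1
r1=1: 11
r2=10: 1 1
r3=11: 1111
r4=100: 1   1
r5=101: 11  11
r6=110: 1 1 1 1
r7=111: 11111111
r8=1000: 1       1
r9=1001: 11      11
r10=1010: 1 1     1 1
r11=1011: 1111    1111
r12=1100: 1   1   1   1

Answer: 1
11
1 1
1111
1   1
11  11
1 1 1 1
11111111
1       1
11      11
1 1     1 1
1111    1111
1   1   1   1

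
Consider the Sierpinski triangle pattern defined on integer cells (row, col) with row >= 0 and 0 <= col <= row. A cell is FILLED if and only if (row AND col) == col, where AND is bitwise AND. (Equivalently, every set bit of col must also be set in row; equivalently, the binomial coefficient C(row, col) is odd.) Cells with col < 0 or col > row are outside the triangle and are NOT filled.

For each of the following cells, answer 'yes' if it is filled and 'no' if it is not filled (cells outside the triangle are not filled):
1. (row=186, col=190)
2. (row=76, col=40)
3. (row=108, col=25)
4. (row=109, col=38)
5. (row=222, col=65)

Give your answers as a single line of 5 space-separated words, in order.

Answer: no no no no no

Derivation:
(186,190): col outside [0, 186] -> not filled
(76,40): row=0b1001100, col=0b101000, row AND col = 0b1000 = 8; 8 != 40 -> empty
(108,25): row=0b1101100, col=0b11001, row AND col = 0b1000 = 8; 8 != 25 -> empty
(109,38): row=0b1101101, col=0b100110, row AND col = 0b100100 = 36; 36 != 38 -> empty
(222,65): row=0b11011110, col=0b1000001, row AND col = 0b1000000 = 64; 64 != 65 -> empty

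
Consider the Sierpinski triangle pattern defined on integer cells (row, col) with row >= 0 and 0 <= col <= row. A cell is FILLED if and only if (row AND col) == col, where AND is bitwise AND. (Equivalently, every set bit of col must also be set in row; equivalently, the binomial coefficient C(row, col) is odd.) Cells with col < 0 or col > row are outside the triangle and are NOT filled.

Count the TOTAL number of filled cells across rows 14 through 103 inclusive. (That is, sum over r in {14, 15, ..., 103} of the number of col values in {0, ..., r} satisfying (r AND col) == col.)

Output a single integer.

r14=1110 pc3: +8 =8
r15=1111 pc4: +16 =24
r16=10000 pc1: +2 =26
r17=10001 pc2: +4 =30
r18=10010 pc2: +4 =34
r19=10011 pc3: +8 =42
r20=10100 pc2: +4 =46
r21=10101 pc3: +8 =54
r22=10110 pc3: +8 =62
r23=10111 pc4: +16 =78
r24=11000 pc2: +4 =82
r25=11001 pc3: +8 =90
r26=11010 pc3: +8 =98
r27=11011 pc4: +16 =114
r28=11100 pc3: +8 =122
r29=11101 pc4: +16 =138
r30=11110 pc4: +16 =154
r31=11111 pc5: +32 =186
r32=100000 pc1: +2 =188
r33=100001 pc2: +4 =192
r34=100010 pc2: +4 =196
r35=100011 pc3: +8 =204
r36=100100 pc2: +4 =208
r37=100101 pc3: +8 =216
r38=100110 pc3: +8 =224
r39=100111 pc4: +16 =240
r40=101000 pc2: +4 =244
r41=101001 pc3: +8 =252
r42=101010 pc3: +8 =260
r43=101011 pc4: +16 =276
r44=101100 pc3: +8 =284
r45=101101 pc4: +16 =300
r46=101110 pc4: +16 =316
r47=101111 pc5: +32 =348
r48=110000 pc2: +4 =352
r49=110001 pc3: +8 =360
r50=110010 pc3: +8 =368
r51=110011 pc4: +16 =384
r52=110100 pc3: +8 =392
r53=110101 pc4: +16 =408
r54=110110 pc4: +16 =424
r55=110111 pc5: +32 =456
r56=111000 pc3: +8 =464
r57=111001 pc4: +16 =480
r58=111010 pc4: +16 =496
r59=111011 pc5: +32 =528
r60=111100 pc4: +16 =544
r61=111101 pc5: +32 =576
r62=111110 pc5: +32 =608
r63=111111 pc6: +64 =672
r64=1000000 pc1: +2 =674
r65=1000001 pc2: +4 =678
r66=1000010 pc2: +4 =682
r67=1000011 pc3: +8 =690
r68=1000100 pc2: +4 =694
r69=1000101 pc3: +8 =702
r70=1000110 pc3: +8 =710
r71=1000111 pc4: +16 =726
r72=1001000 pc2: +4 =730
r73=1001001 pc3: +8 =738
r74=1001010 pc3: +8 =746
r75=1001011 pc4: +16 =762
r76=1001100 pc3: +8 =770
r77=1001101 pc4: +16 =786
r78=1001110 pc4: +16 =802
r79=1001111 pc5: +32 =834
r80=1010000 pc2: +4 =838
r81=1010001 pc3: +8 =846
r82=1010010 pc3: +8 =854
r83=1010011 pc4: +16 =870
r84=1010100 pc3: +8 =878
r85=1010101 pc4: +16 =894
r86=1010110 pc4: +16 =910
r87=1010111 pc5: +32 =942
r88=1011000 pc3: +8 =950
r89=1011001 pc4: +16 =966
r90=1011010 pc4: +16 =982
r91=1011011 pc5: +32 =1014
r92=1011100 pc4: +16 =1030
r93=1011101 pc5: +32 =1062
r94=1011110 pc5: +32 =1094
r95=1011111 pc6: +64 =1158
r96=1100000 pc2: +4 =1162
r97=1100001 pc3: +8 =1170
r98=1100010 pc3: +8 =1178
r99=1100011 pc4: +16 =1194
r100=1100100 pc3: +8 =1202
r101=1100101 pc4: +16 =1218
r102=1100110 pc4: +16 =1234
r103=1100111 pc5: +32 =1266

Answer: 1266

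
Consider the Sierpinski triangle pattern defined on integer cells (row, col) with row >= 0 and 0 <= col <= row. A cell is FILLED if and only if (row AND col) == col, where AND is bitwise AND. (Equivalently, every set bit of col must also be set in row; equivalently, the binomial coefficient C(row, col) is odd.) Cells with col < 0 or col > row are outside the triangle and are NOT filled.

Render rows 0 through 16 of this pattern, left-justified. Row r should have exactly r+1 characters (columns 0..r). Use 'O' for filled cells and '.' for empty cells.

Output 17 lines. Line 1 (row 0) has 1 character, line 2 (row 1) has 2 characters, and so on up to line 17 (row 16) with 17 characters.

Answer: O
OO
O.O
OOOO
O...O
OO..OO
O.O.O.O
OOOOOOOO
O.......O
OO......OO
O.O.....O.O
OOOO....OOOO
O...O...O...O
OO..OO..OO..OO
O.O.O.O.O.O.O.O
OOOOOOOOOOOOOOOO
O...............O

Derivation:
r0=0: O
r1=1: OO
r2=10: O.O
r3=11: OOOO
r4=100: O...O
r5=101: OO..OO
r6=110: O.O.O.O
r7=111: OOOOOOOO
r8=1000: O.......O
r9=1001: OO......OO
r10=1010: O.O.....O.O
r11=1011: OOOO....OOOO
r12=1100: O...O...O...O
r13=1101: OO..OO..OO..OO
r14=1110: O.O.O.O.O.O.O.O
r15=1111: OOOOOOOOOOOOOOOO
r16=10000: O...............O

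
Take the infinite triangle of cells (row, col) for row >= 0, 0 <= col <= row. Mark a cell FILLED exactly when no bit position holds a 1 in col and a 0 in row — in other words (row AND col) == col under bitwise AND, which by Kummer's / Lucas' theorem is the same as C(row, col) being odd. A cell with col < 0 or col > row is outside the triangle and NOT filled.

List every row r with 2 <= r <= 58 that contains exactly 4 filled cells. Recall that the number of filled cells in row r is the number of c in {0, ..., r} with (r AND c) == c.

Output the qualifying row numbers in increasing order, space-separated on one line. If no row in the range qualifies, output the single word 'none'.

Answer: 3 5 6 9 10 12 17 18 20 24 33 34 36 40 48

Derivation:
Row r has 2^popcount(r) filled cells, so we need popcount(r) = log2(4) = 2.
Scan r = 2..58 and keep those with exactly 2 one-bits:
r=2=10 popcount=1 -> skip
r=3=11 popcount=2 -> KEEP
r=4=100 popcount=1 -> skip
r=5=101 popcount=2 -> KEEP
r=6=110 popcount=2 -> KEEP
r=7=111 popcount=3 -> skip
r=8=1000 popcount=1 -> skip
r=9=1001 popcount=2 -> KEEP
r=10=1010 popcount=2 -> KEEP
r=11=1011 popcount=3 -> skip
r=12=1100 popcount=2 -> KEEP
r=13=1101 popcount=3 -> skip
r=14=1110 popcount=3 -> skip
r=15=1111 popcount=4 -> skip
r=16=10000 popcount=1 -> skip
r=17=10001 popcount=2 -> KEEP
r=18=10010 popcount=2 -> KEEP
r=19=10011 popcount=3 -> skip
r=20=10100 popcount=2 -> KEEP
r=21=10101 popcount=3 -> skip
r=22=10110 popcount=3 -> skip
r=23=10111 popcount=4 -> skip
r=24=11000 popcount=2 -> KEEP
r=25=11001 popcount=3 -> skip
r=26=11010 popcount=3 -> skip
r=27=11011 popcount=4 -> skip
r=28=11100 popcount=3 -> skip
r=29=11101 popcount=4 -> skip
r=30=11110 popcount=4 -> skip
r=31=11111 popcount=5 -> skip
r=32=100000 popcount=1 -> skip
r=33=100001 popcount=2 -> KEEP
r=34=100010 popcount=2 -> KEEP
r=35=100011 popcount=3 -> skip
r=36=100100 popcount=2 -> KEEP
r=37=100101 popcount=3 -> skip
r=38=100110 popcount=3 -> skip
r=39=100111 popcount=4 -> skip
r=40=101000 popcount=2 -> KEEP
r=41=101001 popcount=3 -> skip
r=42=101010 popcount=3 -> skip
r=43=101011 popcount=4 -> skip
r=44=101100 popcount=3 -> skip
r=45=101101 popcount=4 -> skip
r=46=101110 popcount=4 -> skip
r=47=101111 popcount=5 -> skip
r=48=110000 popcount=2 -> KEEP
r=49=110001 popcount=3 -> skip
r=50=110010 popcount=3 -> skip
r=51=110011 popcount=4 -> skip
r=52=110100 popcount=3 -> skip
r=53=110101 popcount=4 -> skip
r=54=110110 popcount=4 -> skip
r=55=110111 popcount=5 -> skip
r=56=111000 popcount=3 -> skip
r=57=111001 popcount=4 -> skip
r=58=111010 popcount=4 -> skip
Kept rows: 3 5 6 9 10 12 17 18 20 24 33 34 36 40 48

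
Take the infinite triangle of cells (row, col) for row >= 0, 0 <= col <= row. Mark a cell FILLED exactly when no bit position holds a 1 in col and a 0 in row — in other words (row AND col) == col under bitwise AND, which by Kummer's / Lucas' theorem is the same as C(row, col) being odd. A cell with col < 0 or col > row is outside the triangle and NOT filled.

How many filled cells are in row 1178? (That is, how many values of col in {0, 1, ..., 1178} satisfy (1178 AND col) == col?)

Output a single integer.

1178 in binary = 10010011010
popcount(1178) = number of 1-bits in 10010011010 = 5
A col c satisfies (1178 AND c) == c iff every set bit of c is also set in 1178; each of the 5 set bits of 1178 can independently be on or off in c.
count = 2^5 = 32

Answer: 32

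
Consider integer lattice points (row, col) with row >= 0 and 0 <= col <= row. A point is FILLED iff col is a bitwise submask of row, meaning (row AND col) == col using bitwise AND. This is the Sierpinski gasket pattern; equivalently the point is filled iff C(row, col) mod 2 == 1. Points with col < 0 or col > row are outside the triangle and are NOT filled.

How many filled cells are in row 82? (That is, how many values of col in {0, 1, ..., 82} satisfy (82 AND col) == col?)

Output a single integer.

82 in binary = 1010010
popcount(82) = number of 1-bits in 1010010 = 3
A col c satisfies (82 AND c) == c iff every set bit of c is also set in 82; each of the 3 set bits of 82 can independently be on or off in c.
count = 2^3 = 8

Answer: 8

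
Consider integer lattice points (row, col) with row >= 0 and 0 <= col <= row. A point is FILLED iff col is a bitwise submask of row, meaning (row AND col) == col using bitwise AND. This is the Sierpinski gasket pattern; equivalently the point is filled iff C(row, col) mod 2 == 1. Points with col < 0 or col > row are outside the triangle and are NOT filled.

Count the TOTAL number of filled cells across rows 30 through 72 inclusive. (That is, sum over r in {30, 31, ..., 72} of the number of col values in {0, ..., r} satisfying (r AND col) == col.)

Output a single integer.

r30=11110 pc4: +16 =16
r31=11111 pc5: +32 =48
r32=100000 pc1: +2 =50
r33=100001 pc2: +4 =54
r34=100010 pc2: +4 =58
r35=100011 pc3: +8 =66
r36=100100 pc2: +4 =70
r37=100101 pc3: +8 =78
r38=100110 pc3: +8 =86
r39=100111 pc4: +16 =102
r40=101000 pc2: +4 =106
r41=101001 pc3: +8 =114
r42=101010 pc3: +8 =122
r43=101011 pc4: +16 =138
r44=101100 pc3: +8 =146
r45=101101 pc4: +16 =162
r46=101110 pc4: +16 =178
r47=101111 pc5: +32 =210
r48=110000 pc2: +4 =214
r49=110001 pc3: +8 =222
r50=110010 pc3: +8 =230
r51=110011 pc4: +16 =246
r52=110100 pc3: +8 =254
r53=110101 pc4: +16 =270
r54=110110 pc4: +16 =286
r55=110111 pc5: +32 =318
r56=111000 pc3: +8 =326
r57=111001 pc4: +16 =342
r58=111010 pc4: +16 =358
r59=111011 pc5: +32 =390
r60=111100 pc4: +16 =406
r61=111101 pc5: +32 =438
r62=111110 pc5: +32 =470
r63=111111 pc6: +64 =534
r64=1000000 pc1: +2 =536
r65=1000001 pc2: +4 =540
r66=1000010 pc2: +4 =544
r67=1000011 pc3: +8 =552
r68=1000100 pc2: +4 =556
r69=1000101 pc3: +8 =564
r70=1000110 pc3: +8 =572
r71=1000111 pc4: +16 =588
r72=1001000 pc2: +4 =592

Answer: 592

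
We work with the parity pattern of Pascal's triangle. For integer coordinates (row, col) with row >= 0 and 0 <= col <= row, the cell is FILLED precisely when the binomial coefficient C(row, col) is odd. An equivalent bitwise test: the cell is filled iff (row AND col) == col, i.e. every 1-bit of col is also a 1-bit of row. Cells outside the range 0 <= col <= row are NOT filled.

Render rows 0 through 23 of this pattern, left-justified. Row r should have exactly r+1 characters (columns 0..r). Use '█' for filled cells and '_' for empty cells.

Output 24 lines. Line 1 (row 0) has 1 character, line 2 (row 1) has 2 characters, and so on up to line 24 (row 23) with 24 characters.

r0=0: █
r1=1: ██
r2=10: █_█
r3=11: ████
r4=100: █___█
r5=101: ██__██
r6=110: █_█_█_█
r7=111: ████████
r8=1000: █_______█
r9=1001: ██______██
r10=1010: █_█_____█_█
r11=1011: ████____████
r12=1100: █___█___█___█
r13=1101: ██__██__██__██
r14=1110: █_█_█_█_█_█_█_█
r15=1111: ████████████████
r16=10000: █_______________█
r17=10001: ██______________██
r18=10010: █_█_____________█_█
r19=10011: ████____________████
r20=10100: █___█___________█___█
r21=10101: ██__██__________██__██
r22=10110: █_█_█_█_________█_█_█_█
r23=10111: ████████________████████

Answer: █
██
█_█
████
█___█
██__██
█_█_█_█
████████
█_______█
██______██
█_█_____█_█
████____████
█___█___█___█
██__██__██__██
█_█_█_█_█_█_█_█
████████████████
█_______________█
██______________██
█_█_____________█_█
████____________████
█___█___________█___█
██__██__________██__██
█_█_█_█_________█_█_█_█
████████________████████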